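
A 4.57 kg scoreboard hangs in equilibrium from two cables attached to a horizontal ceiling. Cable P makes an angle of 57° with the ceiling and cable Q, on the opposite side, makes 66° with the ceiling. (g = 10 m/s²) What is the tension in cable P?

T_P ≈ 22.2 N

Weight W = 4.57 × 10 = 45.7 N acts straight down.
Horizontal: T_P cos 57° = T_Q cos 66°  →  T_Q = 1.339 T_P.
Vertical: T_P sin 57° + T_Q sin 66° = 45.7.
Substituting the horizontal relation into the vertical equation gives 2.062 T_P = 45.7, so T_P = 22.16 N.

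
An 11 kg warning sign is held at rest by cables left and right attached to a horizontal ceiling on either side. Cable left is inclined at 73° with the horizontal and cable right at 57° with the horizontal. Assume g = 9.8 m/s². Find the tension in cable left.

T_left ≈ 76.6 N

Weight W = 11 × 9.8 = 107.8 N acts straight down.
Horizontal: T_left cos 73° = T_right cos 57°  →  T_right = 0.5368 T_left.
Vertical: T_left sin 73° + T_right sin 57° = 107.8.
Substituting the horizontal relation into the vertical equation gives 1.407 T_left = 107.8, so T_left = 76.64 N.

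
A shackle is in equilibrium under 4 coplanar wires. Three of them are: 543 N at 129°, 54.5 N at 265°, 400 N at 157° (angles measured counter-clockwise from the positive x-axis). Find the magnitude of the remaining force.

Sum the known components: ΣF_x = -714.7 N, ΣF_y = 524 N.
For equilibrium the remaining force must supply (−ΣF_x, −ΣF_y) = (714.7, -524) N.
Magnitude = √((714.7)² + (-524)²) = 886.2 N; direction = atan2(-524, 714.7) = 323.8°.

F ≈ 886 N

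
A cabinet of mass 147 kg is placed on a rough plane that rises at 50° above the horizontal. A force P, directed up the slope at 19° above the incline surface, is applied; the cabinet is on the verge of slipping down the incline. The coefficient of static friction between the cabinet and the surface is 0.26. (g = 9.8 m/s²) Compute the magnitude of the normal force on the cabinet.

On the verge of sliding down the incline, friction equals μN and acts up the slope.
Perpendicular: N + P sin 19° = W cos 50° = 926 N.
Along incline: P cos 19° + μN = W sin 50° with W sin 50° = 1104 N.
Solving the pair for P and N: P = 1002 N, N = 599.7 N (and f = μN = 155.9 N).

N ≈ 600 N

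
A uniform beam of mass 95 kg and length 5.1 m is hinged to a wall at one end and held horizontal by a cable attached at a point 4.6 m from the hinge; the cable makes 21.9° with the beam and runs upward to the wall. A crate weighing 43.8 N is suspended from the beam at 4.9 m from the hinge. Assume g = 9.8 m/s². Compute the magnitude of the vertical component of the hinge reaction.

|H_y| ≈ 412 N

Take torques about the hinge: T sin 21.9° · 4.6 = 95×9.8×2.55 + 43.8×4.9 = 2588.7 N·m.
So T = 2588.7 / (0.3730 × 4.6) = 1508.8 N.
ΣF_y = 0: H_y = (95×9.8 + 43.8) − T sin 21.9° = 974.8 − 562.75 = 412.05 N.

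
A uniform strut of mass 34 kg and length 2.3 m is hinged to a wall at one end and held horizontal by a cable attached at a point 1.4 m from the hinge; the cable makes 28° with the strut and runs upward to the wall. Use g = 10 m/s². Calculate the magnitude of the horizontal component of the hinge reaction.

Take torques about the hinge: T sin 28° · 1.4 = 34×10×1.15 = 391 N·m.
So T = 391 / (0.4695 × 1.4) = 594.89 N.
ΣF_x = 0: H_x = T cos 28° = 525.26 N.

H_x ≈ 525 N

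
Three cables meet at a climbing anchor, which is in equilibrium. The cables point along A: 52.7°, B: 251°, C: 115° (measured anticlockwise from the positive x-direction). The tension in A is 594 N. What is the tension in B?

Resolve: ΣF_x = 594 cos 52.7° + T_B cos 251° + T_C cos 115° = 0.
        ΣF_y = 594 sin 52.7° + T_B sin 251° + T_C sin 115° = 0.
The known terms sum to (360, 472.5) N, so -0.3256 T_B − 0.4226 T_C = -360 and -0.9455 T_B + 0.9063 T_C = -472.5.
Solving simultaneously: T_B = 757.1 N, T_C = 268.5 N.

T_B ≈ 757 N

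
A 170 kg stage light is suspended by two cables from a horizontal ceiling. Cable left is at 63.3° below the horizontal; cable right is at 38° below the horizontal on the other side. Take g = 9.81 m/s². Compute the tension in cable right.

Weight W = 170 × 9.81 = 1668 N acts straight down.
Horizontal: T_left cos 63.3° = T_right cos 38°  →  T_left = 1.754 T_right.
Vertical: T_left sin 63.3° + T_right sin 38° = 1668.
Substituting the horizontal relation into the vertical equation gives 2.182 T_right = 1668, so T_right = 764.1 N.

T_right ≈ 764 N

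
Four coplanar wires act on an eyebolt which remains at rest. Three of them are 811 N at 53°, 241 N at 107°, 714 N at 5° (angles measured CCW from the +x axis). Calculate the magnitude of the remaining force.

Sum the known components: ΣF_x = 1129 N, ΣF_y = 940.4 N.
For equilibrium the remaining force must supply (−ΣF_x, −ΣF_y) = (-1129, -940.4) N.
Magnitude = √((-1129)² + (-940.4)²) = 1469 N; direction = atan2(-940.4, -1129) = 219.8°.

F ≈ 1470 N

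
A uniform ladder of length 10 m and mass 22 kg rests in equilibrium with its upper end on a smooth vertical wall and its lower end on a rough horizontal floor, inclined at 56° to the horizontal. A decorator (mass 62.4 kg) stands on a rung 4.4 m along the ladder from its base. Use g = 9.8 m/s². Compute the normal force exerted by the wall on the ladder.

Torques about the foot: N_wall · 10 sin 56° = 22×9.8×5 cos 56° + 62.4×9.8×4.4 cos 56° → N_wall = 254.2 N.

N_wall ≈ 254 N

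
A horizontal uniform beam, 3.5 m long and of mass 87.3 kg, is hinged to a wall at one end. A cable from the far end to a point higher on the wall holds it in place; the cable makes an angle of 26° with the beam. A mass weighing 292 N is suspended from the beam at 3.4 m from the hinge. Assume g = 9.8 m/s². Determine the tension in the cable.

T ≈ 1620 N

Take torques about the hinge: T sin 26° · 3.5 = 87.3×9.8×1.75 + 292×3.4 = 2490 N·m.
So T = 2490 / (0.4384 × 3.5) = 1622.9 N.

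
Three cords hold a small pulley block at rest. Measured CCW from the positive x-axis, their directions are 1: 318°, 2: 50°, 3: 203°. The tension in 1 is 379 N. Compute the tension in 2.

Resolve: ΣF_x = 379 cos 318° + T_2 cos 50° + T_3 cos 203° = 0.
        ΣF_y = 379 sin 318° + T_2 sin 50° + T_3 sin 203° = 0.
The known terms sum to (281.7, -253.6) N, so 0.6428 T_2 − 0.9205 T_3 = -281.7 and 0.7660 T_2 − 0.3907 T_3 = 253.6.
Solving simultaneously: T_2 = 756.6 N, T_3 = 834.3 N.

T_2 ≈ 757 N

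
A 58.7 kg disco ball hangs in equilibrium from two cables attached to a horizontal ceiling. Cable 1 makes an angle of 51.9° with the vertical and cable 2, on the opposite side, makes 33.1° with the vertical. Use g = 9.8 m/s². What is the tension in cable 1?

T_1 ≈ 315 N

Angles from the horizontal: cable 1 is 90° − 51.9° = 38.1°, cable 2 is 90° − 33.1° = 56.9°.
Weight W = 58.7 × 9.8 = 575.3 N acts straight down.
Horizontal: T_1 cos 38.1° = T_2 cos 56.9°  →  T_2 = 1.441 T_1.
Vertical: T_1 sin 38.1° + T_2 sin 56.9° = 575.3.
Substituting the horizontal relation into the vertical equation gives 1.824 T_1 = 575.3, so T_1 = 315.4 N.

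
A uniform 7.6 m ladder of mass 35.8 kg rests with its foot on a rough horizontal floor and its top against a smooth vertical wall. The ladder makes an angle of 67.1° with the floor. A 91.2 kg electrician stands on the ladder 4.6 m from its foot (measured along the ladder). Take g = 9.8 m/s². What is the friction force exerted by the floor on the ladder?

f ≈ 303 N

Torques about the foot: N_wall · 7.6 sin 67.1° = 35.8×9.8×3.8 cos 67.1° + 91.2×9.8×4.6 cos 67.1° → N_wall = 302.61 N.
ΣF_x = 0: f_floor = N_wall = 302.61 N.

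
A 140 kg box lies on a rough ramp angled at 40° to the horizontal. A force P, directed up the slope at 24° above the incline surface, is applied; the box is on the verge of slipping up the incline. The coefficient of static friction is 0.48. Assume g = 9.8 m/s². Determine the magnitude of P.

P ≈ 1250 N

On the verge of sliding up the incline, friction equals μN and acts down the slope.
Perpendicular: N + P sin 24° = W cos 40° = 1051 N.
Along incline: P cos 24° = W sin 40° + μN  with W sin 40° = 881.9 N.
Solving the pair for P and N: P = 1250 N, N = 542.4 N (and f = μN = 260.4 N).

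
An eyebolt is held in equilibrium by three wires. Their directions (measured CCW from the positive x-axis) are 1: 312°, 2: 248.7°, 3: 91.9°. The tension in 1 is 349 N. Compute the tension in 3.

Resolve: ΣF_x = 349 cos 312° + T_2 cos 248.7° + T_3 cos 91.9° = 0.
        ΣF_y = 349 sin 312° + T_2 sin 248.7° + T_3 sin 91.9° = 0.
The known terms sum to (233.5, -259.4) N, so -0.3633 T_2 − 0.0332 T_3 = -233.5 and -0.9317 T_2 + 0.9995 T_3 = 259.4.
Solving simultaneously: T_2 = 570.6 N, T_3 = 791.5 N.

T_3 ≈ 791 N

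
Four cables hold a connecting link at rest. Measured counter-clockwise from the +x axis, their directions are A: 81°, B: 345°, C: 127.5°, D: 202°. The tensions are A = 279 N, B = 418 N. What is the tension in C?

Resolve: ΣF_x = 279 cos 81° + 418 cos 345° + T_C cos 127.5° + T_D cos 202° = 0.
        ΣF_y = 279 sin 81° + 418 sin 345° + T_C sin 127.5° + T_D sin 202° = 0.
The known terms sum to (447.4, 167.4) N, so -0.6088 T_C − 0.9272 T_D = -447.4 and 0.7934 T_C − 0.3746 T_D = -167.4.
Solving simultaneously: T_C = 12.88 N, T_D = 474.1 N.

T_C ≈ 12.9 N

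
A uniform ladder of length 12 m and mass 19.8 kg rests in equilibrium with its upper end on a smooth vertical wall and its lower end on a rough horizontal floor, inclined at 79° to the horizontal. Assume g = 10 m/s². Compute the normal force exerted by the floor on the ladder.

N_floor ≈ 198 N

ΣF_y = 0: N_floor = 19.8×10 = 198 N.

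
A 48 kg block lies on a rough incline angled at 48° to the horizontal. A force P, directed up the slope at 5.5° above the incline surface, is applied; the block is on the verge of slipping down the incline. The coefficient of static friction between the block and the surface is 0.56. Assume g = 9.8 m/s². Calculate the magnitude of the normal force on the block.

N ≈ 297 N

On the verge of sliding down the incline, friction equals μN and acts up the slope.
Perpendicular: N + P sin 5.5° = W cos 48° = 314.8 N.
Along incline: P cos 5.5° + μN = W sin 48° with W sin 48° = 349.6 N.
Solving the pair for P and N: P = 184 N, N = 297.1 N (and f = μN = 166.4 N).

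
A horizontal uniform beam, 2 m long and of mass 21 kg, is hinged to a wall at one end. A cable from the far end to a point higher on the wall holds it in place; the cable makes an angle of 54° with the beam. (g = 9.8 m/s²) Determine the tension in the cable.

T ≈ 127 N

Take torques about the hinge: T sin 54° · 2 = 21×9.8×1 = 205.8 N·m.
So T = 205.8 / (0.8090 × 2) = 127.19 N.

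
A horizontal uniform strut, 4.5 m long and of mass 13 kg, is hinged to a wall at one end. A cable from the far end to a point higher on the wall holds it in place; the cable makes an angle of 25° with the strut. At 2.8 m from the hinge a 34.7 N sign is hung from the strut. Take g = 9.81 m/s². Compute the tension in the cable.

Take torques about the hinge: T sin 25° · 4.5 = 13×9.81×2.25 + 34.7×2.8 = 384.1 N·m.
So T = 384.1 / (0.4226 × 4.5) = 201.97 N.

T ≈ 202 N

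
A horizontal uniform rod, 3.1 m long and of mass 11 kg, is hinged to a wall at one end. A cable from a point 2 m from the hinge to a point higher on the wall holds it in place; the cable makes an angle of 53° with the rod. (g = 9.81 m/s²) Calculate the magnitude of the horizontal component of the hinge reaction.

Take torques about the hinge: T sin 53° · 2 = 11×9.81×1.55 = 167.26 N·m.
So T = 167.26 / (0.7986 × 2) = 104.72 N.
ΣF_x = 0: H_x = T cos 53° = 63.02 N.

H_x ≈ 63 N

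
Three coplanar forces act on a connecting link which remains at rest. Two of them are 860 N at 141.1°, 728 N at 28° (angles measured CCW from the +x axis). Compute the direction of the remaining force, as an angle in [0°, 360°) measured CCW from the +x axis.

θ ≈ 272°

Sum the known components: ΣF_x = -26.5 N, ΣF_y = 881.8 N.
For equilibrium the remaining force must supply (−ΣF_x, −ΣF_y) = (26.5, -881.8) N.
Magnitude = √((26.5)² + (-881.8)²) = 882.2 N; direction = atan2(-881.8, 26.5) = 271.7°.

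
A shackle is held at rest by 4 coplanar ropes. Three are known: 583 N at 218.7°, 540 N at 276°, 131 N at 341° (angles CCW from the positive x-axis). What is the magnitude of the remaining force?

F ≈ 983 N

Sum the known components: ΣF_x = -274.7 N, ΣF_y = -944.2 N.
For equilibrium the remaining force must supply (−ΣF_x, −ΣF_y) = (274.7, 944.2) N.
Magnitude = √((274.7)² + (944.2)²) = 983.4 N; direction = atan2(944.2, 274.7) = 73.8°.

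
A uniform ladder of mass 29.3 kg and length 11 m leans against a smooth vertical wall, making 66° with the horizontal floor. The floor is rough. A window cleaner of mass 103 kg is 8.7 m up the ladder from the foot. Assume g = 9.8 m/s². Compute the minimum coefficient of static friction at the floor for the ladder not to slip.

ΣF_y = 0: N_floor = 29.3×9.8 + 103×9.8 = 1296.5 N.
Torques about the foot: N_wall · 11 sin 66° = 29.3×9.8×5.5 cos 66° + 103×9.8×8.7 cos 66° → N_wall = 419.37 N.
ΣF_x = 0: f_floor = N_wall = 419.37 N.
μ_min = f_floor / N_floor = 419.37 / 1296.5 = 0.3235.

μ_min ≈ 0.323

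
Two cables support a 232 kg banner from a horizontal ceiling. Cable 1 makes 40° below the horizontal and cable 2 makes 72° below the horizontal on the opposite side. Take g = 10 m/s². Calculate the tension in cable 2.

T_2 ≈ 1920 N

Weight W = 232 × 10 = 2320 N acts straight down.
Horizontal: T_1 cos 40° = T_2 cos 72°  →  T_1 = 0.4034 T_2.
Vertical: T_1 sin 40° + T_2 sin 72° = 2320.
Substituting the horizontal relation into the vertical equation gives 1.21 T_2 = 2320, so T_2 = 1917 N.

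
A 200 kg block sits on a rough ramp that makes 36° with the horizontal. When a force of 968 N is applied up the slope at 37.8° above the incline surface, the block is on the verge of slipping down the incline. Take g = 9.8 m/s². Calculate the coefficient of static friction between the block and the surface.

On the verge of sliding down the incline, friction is at its maximum μN and acts up the slope.
Perpendicular to incline: N = W cos 36° − P sin 37.8° = 1586 − 593.3 = 992.4 N.
Along incline: P cos 37.8° + μN = W sin 36° → μ = (W sin 36° − P cos 37.8°) / N = 0.3902.

μ ≈ 0.390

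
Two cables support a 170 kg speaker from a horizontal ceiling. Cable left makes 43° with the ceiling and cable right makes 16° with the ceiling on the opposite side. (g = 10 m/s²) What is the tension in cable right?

T_right ≈ 1450 N

Weight W = 170 × 10 = 1700 N acts straight down.
Horizontal: T_left cos 43° = T_right cos 16°  →  T_left = 1.314 T_right.
Vertical: T_left sin 43° + T_right sin 16° = 1700.
Substituting the horizontal relation into the vertical equation gives 1.172 T_right = 1700, so T_right = 1450 N.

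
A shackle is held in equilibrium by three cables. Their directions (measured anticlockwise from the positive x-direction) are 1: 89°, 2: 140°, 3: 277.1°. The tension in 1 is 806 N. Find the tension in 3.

T_3 ≈ 920 N

Resolve: ΣF_x = 806 cos 89° + T_2 cos 140° + T_3 cos 277.1° = 0.
        ΣF_y = 806 sin 89° + T_2 sin 140° + T_3 sin 277.1° = 0.
The known terms sum to (14.07, 805.9) N, so -0.7660 T_2 + 0.1236 T_3 = -14.07 and 0.6428 T_2 − 0.9923 T_3 = -805.9.
Solving simultaneously: T_2 = 166.8 N, T_3 = 920.2 N.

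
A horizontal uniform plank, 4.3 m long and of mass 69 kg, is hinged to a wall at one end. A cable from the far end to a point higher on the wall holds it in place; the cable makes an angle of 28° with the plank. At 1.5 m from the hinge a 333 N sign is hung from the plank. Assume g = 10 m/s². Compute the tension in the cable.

T ≈ 982 N

Take torques about the hinge: T sin 28° · 4.3 = 69×10×2.15 + 333×1.5 = 1983 N·m.
So T = 1983 / (0.4695 × 4.3) = 982.3 N.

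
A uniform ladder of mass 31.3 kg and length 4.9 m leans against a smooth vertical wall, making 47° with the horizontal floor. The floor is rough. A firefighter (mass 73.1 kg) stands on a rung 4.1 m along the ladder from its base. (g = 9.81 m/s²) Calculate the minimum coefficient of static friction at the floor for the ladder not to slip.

ΣF_y = 0: N_floor = 31.3×9.81 + 73.1×9.81 = 1024.2 N.
Torques about the foot: N_wall · 4.9 sin 47° = 31.3×9.81×2.45 cos 47° + 73.1×9.81×4.1 cos 47° → N_wall = 702.7 N.
ΣF_x = 0: f_floor = N_wall = 702.7 N.
μ_min = f_floor / N_floor = 702.7 / 1024.2 = 0.6861.

μ_min ≈ 0.686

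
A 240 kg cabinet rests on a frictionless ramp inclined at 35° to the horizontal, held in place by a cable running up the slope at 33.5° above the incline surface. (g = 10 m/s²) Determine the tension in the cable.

Take axes along and perpendicular to the incline. Weight components: W sin 35° = 1377 N down-slope, W cos 35° = 1966 N into the surface.
Along incline: T cos 33.5° = W sin 35° → T = 1651 N.
Perpendicular: N = W cos 35° − T sin 33.5° = 1055 N.

T ≈ 1650 N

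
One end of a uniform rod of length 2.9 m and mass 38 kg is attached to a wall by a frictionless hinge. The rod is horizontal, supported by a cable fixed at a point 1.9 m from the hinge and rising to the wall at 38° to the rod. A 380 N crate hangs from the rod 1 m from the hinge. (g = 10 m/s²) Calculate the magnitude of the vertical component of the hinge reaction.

Take torques about the hinge: T sin 38° · 1.9 = 38×10×1.45 + 380×1 = 931 N·m.
So T = 931 / (0.6157 × 1.9) = 795.89 N.
ΣF_y = 0: H_y = (38×10 + 380) − T sin 38° = 760 − 490 = 270 N.

|H_y| ≈ 270 N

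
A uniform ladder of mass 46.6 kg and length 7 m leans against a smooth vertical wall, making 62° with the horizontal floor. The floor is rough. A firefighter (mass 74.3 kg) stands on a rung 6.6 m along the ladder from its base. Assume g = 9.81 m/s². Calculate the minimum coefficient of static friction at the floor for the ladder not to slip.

ΣF_y = 0: N_floor = 46.6×9.81 + 74.3×9.81 = 1186 N.
Torques about the foot: N_wall · 7 sin 62° = 46.6×9.81×3.5 cos 62° + 74.3×9.81×6.6 cos 62° → N_wall = 486.94 N.
ΣF_x = 0: f_floor = N_wall = 486.94 N.
μ_min = f_floor / N_floor = 486.94 / 1186 = 0.4106.

μ_min ≈ 0.411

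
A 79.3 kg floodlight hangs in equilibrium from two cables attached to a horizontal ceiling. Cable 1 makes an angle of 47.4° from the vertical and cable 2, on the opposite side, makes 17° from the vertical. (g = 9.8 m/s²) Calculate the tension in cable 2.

T_2 ≈ 634 N

Angles from the horizontal: cable 1 is 90° − 47.4° = 42.6°, cable 2 is 90° − 17° = 73°.
Weight W = 79.3 × 9.8 = 777.1 N acts straight down.
Horizontal: T_1 cos 42.6° = T_2 cos 73°  →  T_1 = 0.3972 T_2.
Vertical: T_1 sin 42.6° + T_2 sin 73° = 777.1.
Substituting the horizontal relation into the vertical equation gives 1.225 T_2 = 777.1, so T_2 = 634.3 N.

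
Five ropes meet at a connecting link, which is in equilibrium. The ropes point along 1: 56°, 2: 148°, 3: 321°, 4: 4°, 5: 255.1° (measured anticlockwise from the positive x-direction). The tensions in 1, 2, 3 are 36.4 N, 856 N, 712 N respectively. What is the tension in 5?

T_5 ≈ 48.9 N

Resolve: ΣF_x = 36.4 cos 56° + 856 cos 148° + 712 cos 321° + T_4 cos 4° + T_5 cos 255.1° = 0.
        ΣF_y = 36.4 sin 56° + 856 sin 148° + 712 sin 321° + T_4 sin 4° + T_5 sin 255.1° = 0.
The known terms sum to (-152.2, 35.71) N, so 0.9976 T_4 − 0.2571 T_5 = 152.2 and 0.0698 T_4 − 0.9664 T_5 = -35.71.
Solving simultaneously: T_4 = 165.2 N, T_5 = 48.88 N.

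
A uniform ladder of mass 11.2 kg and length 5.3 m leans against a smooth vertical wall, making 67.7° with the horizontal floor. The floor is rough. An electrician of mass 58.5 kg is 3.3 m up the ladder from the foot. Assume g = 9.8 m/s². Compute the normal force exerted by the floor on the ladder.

ΣF_y = 0: N_floor = 11.2×9.8 + 58.5×9.8 = 683.06 N.

N_floor ≈ 683 N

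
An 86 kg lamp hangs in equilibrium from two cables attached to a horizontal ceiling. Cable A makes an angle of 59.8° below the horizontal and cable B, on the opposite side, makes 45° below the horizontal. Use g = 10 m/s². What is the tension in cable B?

T_B ≈ 447 N

Weight W = 86 × 10 = 860 N acts straight down.
Horizontal: T_A cos 59.8° = T_B cos 45°  →  T_A = 1.406 T_B.
Vertical: T_A sin 59.8° + T_B sin 45° = 860.
Substituting the horizontal relation into the vertical equation gives 1.922 T_B = 860, so T_B = 447.4 N.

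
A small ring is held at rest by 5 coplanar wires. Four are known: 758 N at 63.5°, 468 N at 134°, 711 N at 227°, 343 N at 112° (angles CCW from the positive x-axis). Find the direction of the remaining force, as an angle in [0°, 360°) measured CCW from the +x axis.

θ ≈ 306°

Sum the known components: ΣF_x = -600.3 N, ΣF_y = 813 N.
For equilibrium the remaining force must supply (−ΣF_x, −ΣF_y) = (600.3, -813) N.
Magnitude = √((600.3)² + (-813)²) = 1011 N; direction = atan2(-813, 600.3) = 306.4°.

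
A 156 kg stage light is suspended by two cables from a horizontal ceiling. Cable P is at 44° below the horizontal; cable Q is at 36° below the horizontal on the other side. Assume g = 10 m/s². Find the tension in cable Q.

T_Q ≈ 1140 N

Weight W = 156 × 10 = 1560 N acts straight down.
Horizontal: T_P cos 44° = T_Q cos 36°  →  T_P = 1.125 T_Q.
Vertical: T_P sin 44° + T_Q sin 36° = 1560.
Substituting the horizontal relation into the vertical equation gives 1.369 T_Q = 1560, so T_Q = 1139 N.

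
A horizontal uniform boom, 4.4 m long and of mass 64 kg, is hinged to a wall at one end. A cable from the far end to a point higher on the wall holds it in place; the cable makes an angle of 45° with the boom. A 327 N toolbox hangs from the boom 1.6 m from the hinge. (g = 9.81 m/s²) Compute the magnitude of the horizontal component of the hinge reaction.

Take torques about the hinge: T sin 45° · 4.4 = 64×9.81×2.2 + 327×1.6 = 1904.4 N·m.
So T = 1904.4 / (0.7071 × 4.4) = 612.11 N.
ΣF_x = 0: H_x = T cos 45° = 432.83 N.

H_x ≈ 433 N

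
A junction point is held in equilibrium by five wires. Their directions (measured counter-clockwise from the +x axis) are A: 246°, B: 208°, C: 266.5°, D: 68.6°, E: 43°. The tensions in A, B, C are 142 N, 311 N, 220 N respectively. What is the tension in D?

Resolve: ΣF_x = 142 cos 246° + 311 cos 208° + 220 cos 266.5° + T_D cos 68.6° + T_E cos 43° = 0.
        ΣF_y = 142 sin 246° + 311 sin 208° + 220 sin 266.5° + T_D sin 68.6° + T_E sin 43° = 0.
The known terms sum to (-345.8, -495.3) N, so 0.3649 T_D + 0.7314 T_E = 345.8 and 0.9311 T_D + 0.6820 T_E = 495.3.
Solving simultaneously: T_D = 292.6 N, T_E = 326.8 N.

T_D ≈ 293 N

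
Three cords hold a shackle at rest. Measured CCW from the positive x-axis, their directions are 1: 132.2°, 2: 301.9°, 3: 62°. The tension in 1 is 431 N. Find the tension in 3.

Resolve: ΣF_x = 431 cos 132.2° + T_2 cos 301.9° + T_3 cos 62° = 0.
        ΣF_y = 431 sin 132.2° + T_2 sin 301.9° + T_3 sin 62° = 0.
The known terms sum to (-289.5, 319.3) N, so 0.5284 T_2 + 0.4695 T_3 = 289.5 and -0.8490 T_2 + 0.8829 T_3 = -319.3.
Solving simultaneously: T_2 = 468.7 N, T_3 = 89.08 N.

T_3 ≈ 89.1 N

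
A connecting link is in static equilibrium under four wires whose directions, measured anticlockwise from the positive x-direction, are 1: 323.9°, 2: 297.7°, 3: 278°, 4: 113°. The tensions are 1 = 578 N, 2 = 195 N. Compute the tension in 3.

Resolve: ΣF_x = 578 cos 323.9° + 195 cos 297.7° + T_3 cos 278° + T_4 cos 113° = 0.
        ΣF_y = 578 sin 323.9° + 195 sin 297.7° + T_3 sin 278° + T_4 sin 113° = 0.
The known terms sum to (557.7, -513.2) N, so 0.1392 T_3 − 0.3907 T_4 = -557.7 and -0.9903 T_3 + 0.9205 T_4 = 513.2.
Solving simultaneously: T_3 = 1209 N, T_4 = 1858 N.

T_3 ≈ 1210 N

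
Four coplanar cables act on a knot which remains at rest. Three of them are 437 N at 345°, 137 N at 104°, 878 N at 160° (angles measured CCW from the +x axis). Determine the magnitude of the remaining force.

F ≈ 541 N

Sum the known components: ΣF_x = -436.1 N, ΣF_y = 320.1 N.
For equilibrium the remaining force must supply (−ΣF_x, −ΣF_y) = (436.1, -320.1) N.
Magnitude = √((436.1)² + (-320.1)²) = 541 N; direction = atan2(-320.1, 436.1) = 323.7°.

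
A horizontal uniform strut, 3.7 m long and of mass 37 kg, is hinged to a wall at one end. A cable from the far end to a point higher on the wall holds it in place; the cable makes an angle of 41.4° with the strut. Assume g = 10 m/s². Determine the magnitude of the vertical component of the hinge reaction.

Take torques about the hinge: T sin 41.4° · 3.7 = 37×10×1.85 = 684.5 N·m.
So T = 684.5 / (0.6613 × 3.7) = 279.75 N.
ΣF_y = 0: H_y = (37×10) − T sin 41.4° = 370 − 185 = 185 N.

|H_y| ≈ 185 N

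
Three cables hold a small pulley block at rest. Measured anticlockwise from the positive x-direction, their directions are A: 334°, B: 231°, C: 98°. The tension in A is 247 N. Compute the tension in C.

T_C ≈ 329 N

Resolve: ΣF_x = 247 cos 334° + T_B cos 231° + T_C cos 98° = 0.
        ΣF_y = 247 sin 334° + T_B sin 231° + T_C sin 98° = 0.
The known terms sum to (222, -108.3) N, so -0.6293 T_B − 0.1392 T_C = -222 and -0.7771 T_B + 0.9903 T_C = 108.3.
Solving simultaneously: T_B = 280 N, T_C = 329.1 N.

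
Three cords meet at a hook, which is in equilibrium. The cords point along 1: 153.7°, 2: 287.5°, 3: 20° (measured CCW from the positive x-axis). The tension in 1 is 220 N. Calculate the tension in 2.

Resolve: ΣF_x = 220 cos 153.7° + T_2 cos 287.5° + T_3 cos 20° = 0.
        ΣF_y = 220 sin 153.7° + T_2 sin 287.5° + T_3 sin 20° = 0.
The known terms sum to (-197.2, 97.48) N, so 0.3007 T_2 + 0.9397 T_3 = 197.2 and -0.9537 T_2 + 0.3420 T_3 = -97.48.
Solving simultaneously: T_2 = 159.2 N, T_3 = 158.9 N.

T_2 ≈ 159 N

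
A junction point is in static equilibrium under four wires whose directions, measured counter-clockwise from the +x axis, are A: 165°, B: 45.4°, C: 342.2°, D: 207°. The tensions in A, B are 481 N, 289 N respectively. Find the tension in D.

Resolve: ΣF_x = 481 cos 165° + 289 cos 45.4° + T_C cos 342.2° + T_D cos 207° = 0.
        ΣF_y = 481 sin 165° + 289 sin 45.4° + T_C sin 342.2° + T_D sin 207° = 0.
The known terms sum to (-261.7, 330.3) N, so 0.9521 T_C − 0.8910 T_D = 261.7 and -0.3057 T_C − 0.4540 T_D = -330.3.
Solving simultaneously: T_C = 586.2 N, T_D = 332.7 N.

T_D ≈ 333 N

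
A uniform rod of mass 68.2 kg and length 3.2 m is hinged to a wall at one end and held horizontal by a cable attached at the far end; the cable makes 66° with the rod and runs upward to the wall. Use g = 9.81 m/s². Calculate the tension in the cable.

T ≈ 366 N

Take torques about the hinge: T sin 66° · 3.2 = 68.2×9.81×1.6 = 1070.5 N·m.
So T = 1070.5 / (0.9135 × 3.2) = 366.18 N.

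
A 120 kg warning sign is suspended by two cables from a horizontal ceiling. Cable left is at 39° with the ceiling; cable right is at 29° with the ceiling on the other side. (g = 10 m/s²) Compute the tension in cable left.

Weight W = 120 × 10 = 1200 N acts straight down.
Horizontal: T_left cos 39° = T_right cos 29°  →  T_right = 0.8886 T_left.
Vertical: T_left sin 39° + T_right sin 29° = 1200.
Substituting the horizontal relation into the vertical equation gives 1.06 T_left = 1200, so T_left = 1132 N.

T_left ≈ 1130 N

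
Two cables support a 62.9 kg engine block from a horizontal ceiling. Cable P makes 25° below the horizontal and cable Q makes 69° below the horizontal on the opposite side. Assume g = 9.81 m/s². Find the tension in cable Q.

Weight W = 62.9 × 9.81 = 617 N acts straight down.
Horizontal: T_P cos 25° = T_Q cos 69°  →  T_P = 0.3954 T_Q.
Vertical: T_P sin 25° + T_Q sin 69° = 617.
Substituting the horizontal relation into the vertical equation gives 1.101 T_Q = 617, so T_Q = 560.6 N.

T_Q ≈ 561 N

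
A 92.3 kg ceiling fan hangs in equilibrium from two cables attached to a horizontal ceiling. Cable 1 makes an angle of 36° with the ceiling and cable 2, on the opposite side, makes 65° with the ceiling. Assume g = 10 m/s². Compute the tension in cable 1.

Weight W = 92.3 × 10 = 923 N acts straight down.
Horizontal: T_1 cos 36° = T_2 cos 65°  →  T_2 = 1.914 T_1.
Vertical: T_1 sin 36° + T_2 sin 65° = 923.
Substituting the horizontal relation into the vertical equation gives 2.323 T_1 = 923, so T_1 = 397.4 N.

T_1 ≈ 397 N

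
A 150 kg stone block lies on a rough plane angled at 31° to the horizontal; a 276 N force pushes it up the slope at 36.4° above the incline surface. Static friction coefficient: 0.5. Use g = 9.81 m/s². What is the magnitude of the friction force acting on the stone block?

f ≈ 536 N

Axes along / perpendicular to the incline. W sin 31° = 757.9 N down-slope; W cos 31° = 1261 N into the surface.
Perpendicular: N = W cos 31° − P sin 36.4° = 1261 − 163.8 = 1098 N.
Along incline: P cos 36.4° + f = W sin 31° (friction acts up-slope) → f = 757.9 − 222.2 = 535.7 N.
|f| = 535.7 N ≤ μN = 548.8 N, so the stone block is indeed static.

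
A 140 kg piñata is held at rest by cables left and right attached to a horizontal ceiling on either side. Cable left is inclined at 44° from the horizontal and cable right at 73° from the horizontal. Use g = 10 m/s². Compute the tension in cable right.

Weight W = 140 × 10 = 1400 N acts straight down.
Horizontal: T_left cos 44° = T_right cos 73°  →  T_left = 0.4064 T_right.
Vertical: T_left sin 44° + T_right sin 73° = 1400.
Substituting the horizontal relation into the vertical equation gives 1.239 T_right = 1400, so T_right = 1130 N.

T_right ≈ 1130 N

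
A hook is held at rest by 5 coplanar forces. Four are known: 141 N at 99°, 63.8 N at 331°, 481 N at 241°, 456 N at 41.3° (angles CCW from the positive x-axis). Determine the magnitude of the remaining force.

F ≈ 144 N

Sum the known components: ΣF_x = 143.1 N, ΣF_y = -11.4 N.
For equilibrium the remaining force must supply (−ΣF_x, −ΣF_y) = (-143.1, 11.4) N.
Magnitude = √((-143.1)² + (11.4)²) = 143.6 N; direction = atan2(11.4, -143.1) = 175.4°.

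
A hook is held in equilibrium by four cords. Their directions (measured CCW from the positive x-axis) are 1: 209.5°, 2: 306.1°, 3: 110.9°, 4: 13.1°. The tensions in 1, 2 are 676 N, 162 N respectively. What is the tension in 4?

Resolve: ΣF_x = 676 cos 209.5° + 162 cos 306.1° + T_3 cos 110.9° + T_4 cos 13.1° = 0.
        ΣF_y = 676 sin 209.5° + 162 sin 306.1° + T_3 sin 110.9° + T_4 sin 13.1° = 0.
The known terms sum to (-492.9, -463.8) N, so -0.3567 T_3 + 0.9740 T_4 = 492.9 and 0.9342 T_3 + 0.2267 T_4 = 463.8.
Solving simultaneously: T_3 = 343.2 N, T_4 = 631.8 N.

T_4 ≈ 632 N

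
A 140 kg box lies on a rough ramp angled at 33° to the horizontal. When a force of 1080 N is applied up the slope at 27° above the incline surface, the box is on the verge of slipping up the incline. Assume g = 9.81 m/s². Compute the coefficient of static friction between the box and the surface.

μ ≈ 0.324

On the verge of sliding up the incline, friction is at its maximum μN and acts down the slope.
Perpendicular to incline: N = W cos 33° − P sin 27° = 1152 − 490.3 = 661.5 N.
Along incline: P cos 27° − μN = W sin 33° → μ = −(W sin 33° − P cos 27°) / N = 0.3239.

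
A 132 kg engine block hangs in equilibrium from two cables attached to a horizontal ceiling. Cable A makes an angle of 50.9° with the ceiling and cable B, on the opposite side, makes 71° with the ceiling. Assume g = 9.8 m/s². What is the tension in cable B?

Weight W = 132 × 9.8 = 1294 N acts straight down.
Horizontal: T_A cos 50.9° = T_B cos 71°  →  T_A = 0.5162 T_B.
Vertical: T_A sin 50.9° + T_B sin 71° = 1294.
Substituting the horizontal relation into the vertical equation gives 1.346 T_B = 1294, so T_B = 961 N.

T_B ≈ 961 N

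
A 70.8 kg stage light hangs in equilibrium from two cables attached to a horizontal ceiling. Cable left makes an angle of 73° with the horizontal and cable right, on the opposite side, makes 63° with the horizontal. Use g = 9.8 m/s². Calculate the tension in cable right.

T_right ≈ 292 N

Weight W = 70.8 × 9.8 = 693.8 N acts straight down.
Horizontal: T_left cos 73° = T_right cos 63°  →  T_left = 1.553 T_right.
Vertical: T_left sin 73° + T_right sin 63° = 693.8.
Substituting the horizontal relation into the vertical equation gives 2.376 T_right = 693.8, so T_right = 292 N.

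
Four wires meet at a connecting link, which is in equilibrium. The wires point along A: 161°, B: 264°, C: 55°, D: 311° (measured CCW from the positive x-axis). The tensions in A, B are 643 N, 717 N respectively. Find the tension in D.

Resolve: ΣF_x = 643 cos 161° + 717 cos 264° + T_C cos 55° + T_D cos 311° = 0.
        ΣF_y = 643 sin 161° + 717 sin 264° + T_C sin 55° + T_D sin 311° = 0.
The known terms sum to (-682.9, -503.7) N, so 0.5736 T_C + 0.6561 T_D = 682.9 and 0.8192 T_C − 0.7547 T_D = 503.7.
Solving simultaneously: T_C = 871.8 N, T_D = 278.8 N.

T_D ≈ 279 N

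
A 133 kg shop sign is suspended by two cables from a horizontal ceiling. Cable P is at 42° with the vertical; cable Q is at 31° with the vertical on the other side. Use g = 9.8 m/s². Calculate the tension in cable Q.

T_Q ≈ 912 N

Angles from the horizontal: cable P is 90° − 42° = 48°, cable Q is 90° − 31° = 59°.
Weight W = 133 × 9.8 = 1303 N acts straight down.
Horizontal: T_P cos 48° = T_Q cos 59°  →  T_P = 0.7697 T_Q.
Vertical: T_P sin 48° + T_Q sin 59° = 1303.
Substituting the horizontal relation into the vertical equation gives 1.429 T_Q = 1303, so T_Q = 912 N.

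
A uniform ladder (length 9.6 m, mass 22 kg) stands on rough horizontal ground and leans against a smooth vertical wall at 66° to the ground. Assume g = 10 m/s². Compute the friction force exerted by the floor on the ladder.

f ≈ 49 N

Torques about the foot: N_wall · 9.6 sin 66° = 22×10×4.8 cos 66° → N_wall = 48.975 N.
ΣF_x = 0: f_floor = N_wall = 48.975 N.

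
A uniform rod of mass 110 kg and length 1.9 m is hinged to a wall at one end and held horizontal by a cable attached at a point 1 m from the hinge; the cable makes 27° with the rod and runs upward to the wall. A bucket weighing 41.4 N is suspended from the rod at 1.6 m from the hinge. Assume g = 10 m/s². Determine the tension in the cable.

T ≈ 2450 N

Take torques about the hinge: T sin 27° · 1 = 110×10×0.95 + 41.4×1.6 = 1111.2 N·m.
So T = 1111.2 / (0.4540 × 1) = 2447.7 N.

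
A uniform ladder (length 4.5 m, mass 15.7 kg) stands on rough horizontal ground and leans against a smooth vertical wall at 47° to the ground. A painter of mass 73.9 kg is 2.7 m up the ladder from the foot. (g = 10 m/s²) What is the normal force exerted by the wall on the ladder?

Torques about the foot: N_wall · 4.5 sin 47° = 15.7×10×2.25 cos 47° + 73.9×10×2.7 cos 47° → N_wall = 486.68 N.

N_wall ≈ 487 N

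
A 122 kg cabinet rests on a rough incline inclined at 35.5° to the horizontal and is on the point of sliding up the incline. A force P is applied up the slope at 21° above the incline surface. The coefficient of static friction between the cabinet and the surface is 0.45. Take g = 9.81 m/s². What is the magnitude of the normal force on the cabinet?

N ≈ 603 N

On the verge of sliding up the incline, friction equals μN and acts down the slope.
Perpendicular: N + P sin 21° = W cos 35.5° = 974.3 N.
Along incline: P cos 21° = W sin 35.5° + μN  with W sin 35.5° = 695 N.
Solving the pair for P and N: P = 1035 N, N = 603.3 N (and f = μN = 271.5 N).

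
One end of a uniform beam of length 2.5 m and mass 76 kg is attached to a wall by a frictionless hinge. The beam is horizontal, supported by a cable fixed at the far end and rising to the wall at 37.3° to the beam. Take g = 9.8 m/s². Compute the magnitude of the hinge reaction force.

|H| ≈ 615 N

Take torques about the hinge: T sin 37.3° · 2.5 = 76×9.8×1.25 = 931 N·m.
So T = 931 / (0.6060 × 2.5) = 614.53 N.
ΣF_x = 0: H_x = T cos 37.3° = 488.84 N.
ΣF_y = 0: H_y = (76×9.8) − T sin 37.3° = 744.8 − 372.4 = 372.4 N.
|H| = √(H_x² + H_y²) = √((488.84)² + (372.4)²) = 614.53 N.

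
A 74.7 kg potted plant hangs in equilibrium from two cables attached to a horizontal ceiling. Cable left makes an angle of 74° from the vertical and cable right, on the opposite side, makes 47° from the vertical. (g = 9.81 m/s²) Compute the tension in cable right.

T_right ≈ 822 N

Angles from the horizontal: cable left is 90° − 74° = 16°, cable right is 90° − 47° = 43°.
Weight W = 74.7 × 9.81 = 732.8 N acts straight down.
Horizontal: T_left cos 16° = T_right cos 43°  →  T_left = 0.7608 T_right.
Vertical: T_left sin 16° + T_right sin 43° = 732.8.
Substituting the horizontal relation into the vertical equation gives 0.8917 T_right = 732.8, so T_right = 821.8 N.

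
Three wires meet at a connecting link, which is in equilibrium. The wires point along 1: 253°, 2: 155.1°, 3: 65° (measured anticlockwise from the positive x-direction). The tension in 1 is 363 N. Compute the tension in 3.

Resolve: ΣF_x = 363 cos 253° + T_2 cos 155.1° + T_3 cos 65° = 0.
        ΣF_y = 363 sin 253° + T_2 sin 155.1° + T_3 sin 65° = 0.
The known terms sum to (-106.1, -347.1) N, so -0.9070 T_2 + 0.4226 T_3 = 106.1 and 0.4210 T_2 + 0.9063 T_3 = 347.1.
Solving simultaneously: T_2 = 50.52 N, T_3 = 359.6 N.

T_3 ≈ 360 N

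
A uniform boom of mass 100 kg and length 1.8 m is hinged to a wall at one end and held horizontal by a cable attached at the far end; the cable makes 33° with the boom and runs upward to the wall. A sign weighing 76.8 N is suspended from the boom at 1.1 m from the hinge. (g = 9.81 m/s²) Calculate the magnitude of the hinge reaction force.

|H| ≈ 978 N

Take torques about the hinge: T sin 33° · 1.8 = 100×9.81×0.9 + 76.8×1.1 = 967.38 N·m.
So T = 967.38 / (0.5446 × 1.8) = 986.77 N.
ΣF_x = 0: H_x = T cos 33° = 827.57 N.
ΣF_y = 0: H_y = (100×9.81 + 76.8) − T sin 33° = 1057.8 − 537.43 = 520.37 N.
|H| = √(H_x² + H_y²) = √((827.57)² + (520.37)²) = 977.58 N.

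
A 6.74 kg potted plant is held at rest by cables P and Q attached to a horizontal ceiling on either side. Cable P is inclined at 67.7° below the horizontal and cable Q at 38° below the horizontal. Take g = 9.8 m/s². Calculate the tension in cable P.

T_P ≈ 54.1 N

Weight W = 6.74 × 9.8 = 66.05 N acts straight down.
Horizontal: T_P cos 67.7° = T_Q cos 38°  →  T_Q = 0.4815 T_P.
Vertical: T_P sin 67.7° + T_Q sin 38° = 66.05.
Substituting the horizontal relation into the vertical equation gives 1.222 T_P = 66.05, so T_P = 54.07 N.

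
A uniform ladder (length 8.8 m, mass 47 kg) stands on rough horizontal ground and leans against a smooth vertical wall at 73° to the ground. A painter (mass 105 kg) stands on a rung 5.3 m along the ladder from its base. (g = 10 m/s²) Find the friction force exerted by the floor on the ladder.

f ≈ 265 N

Torques about the foot: N_wall · 8.8 sin 73° = 47×10×4.4 cos 73° + 105×10×5.3 cos 73° → N_wall = 265.19 N.
ΣF_x = 0: f_floor = N_wall = 265.19 N.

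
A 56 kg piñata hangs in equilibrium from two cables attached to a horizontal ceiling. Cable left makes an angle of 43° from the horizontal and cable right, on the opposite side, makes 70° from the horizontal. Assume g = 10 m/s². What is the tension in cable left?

T_left ≈ 208 N

Weight W = 56 × 10 = 560 N acts straight down.
Horizontal: T_left cos 43° = T_right cos 70°  →  T_right = 2.138 T_left.
Vertical: T_left sin 43° + T_right sin 70° = 560.
Substituting the horizontal relation into the vertical equation gives 2.691 T_left = 560, so T_left = 208.1 N.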